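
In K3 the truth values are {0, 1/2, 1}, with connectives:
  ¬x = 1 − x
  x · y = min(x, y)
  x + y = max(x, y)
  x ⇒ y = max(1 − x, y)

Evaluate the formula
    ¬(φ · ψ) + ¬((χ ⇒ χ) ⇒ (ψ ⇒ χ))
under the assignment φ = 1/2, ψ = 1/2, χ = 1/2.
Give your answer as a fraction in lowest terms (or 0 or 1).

1/2

φ · ψ = 1/2 · 1/2 = 1/2
¬(φ · ψ) = ¬1/2 = 1/2
χ ⇒ χ = 1/2 ⇒ 1/2 = 1/2
ψ ⇒ χ = 1/2 ⇒ 1/2 = 1/2
(χ ⇒ χ) ⇒ (ψ ⇒ χ) = 1/2 ⇒ 1/2 = 1/2
¬((χ ⇒ χ) ⇒ (ψ ⇒ χ)) = ¬1/2 = 1/2
¬(φ · ψ) + ¬((χ ⇒ χ) ⇒ (ψ ⇒ χ)) = 1/2 + 1/2 = 1/2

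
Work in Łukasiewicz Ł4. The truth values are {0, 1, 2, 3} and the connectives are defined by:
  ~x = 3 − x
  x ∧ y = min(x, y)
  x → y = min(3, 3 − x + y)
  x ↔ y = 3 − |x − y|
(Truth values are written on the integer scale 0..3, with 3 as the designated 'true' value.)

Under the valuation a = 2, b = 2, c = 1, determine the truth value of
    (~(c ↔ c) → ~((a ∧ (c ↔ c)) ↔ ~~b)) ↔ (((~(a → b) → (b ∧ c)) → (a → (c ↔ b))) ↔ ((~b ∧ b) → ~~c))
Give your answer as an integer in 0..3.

c ↔ c = 1 ↔ 1 = 3
~(c ↔ c) = ~3 = 0
c ↔ c = 1 ↔ 1 = 3
a ∧ (c ↔ c) = 2 ∧ 3 = 2
~b = ~2 = 1
~~b = ~1 = 2
(a ∧ (c ↔ c)) ↔ ~~b = 2 ↔ 2 = 3
~((a ∧ (c ↔ c)) ↔ ~~b) = ~3 = 0
~(c ↔ c) → ~((a ∧ (c ↔ c)) ↔ ~~b) = 0 → 0 = 3
a → b = 2 → 2 = 3
~(a → b) = ~3 = 0
b ∧ c = 2 ∧ 1 = 1
~(a → b) → (b ∧ c) = 0 → 1 = 3
c ↔ b = 1 ↔ 2 = 2
a → (c ↔ b) = 2 → 2 = 3
(~(a → b) → (b ∧ c)) → (a → (c ↔ b)) = 3 → 3 = 3
~b = ~2 = 1
~b ∧ b = 1 ∧ 2 = 1
~c = ~1 = 2
~~c = ~2 = 1
(~b ∧ b) → ~~c = 1 → 1 = 3
((~(a → b) → (b ∧ c)) → (a → (c ↔ b))) ↔ ((~b ∧ b) → ~~c) = 3 ↔ 3 = 3
(~(c ↔ c) → ~((a ∧ (c ↔ c)) ↔ ~~b)) ↔ (((~(a → b) → (b ∧ c)) → (a → (c ↔ b))) ↔ ((~b ∧ b) → ~~c)) = 3 ↔ 3 = 3

3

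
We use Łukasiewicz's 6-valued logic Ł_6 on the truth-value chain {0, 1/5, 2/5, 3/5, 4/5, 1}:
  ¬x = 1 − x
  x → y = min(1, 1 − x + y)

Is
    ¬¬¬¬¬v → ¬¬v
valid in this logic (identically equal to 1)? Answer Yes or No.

No

Counterexample: take v = 0.
¬v = ¬0 = 1
¬¬v = ¬1 = 0
¬¬¬v = ¬0 = 1
¬¬¬¬v = ¬1 = 0
¬¬¬¬¬v = ¬0 = 1
¬v = ¬0 = 1
¬¬v = ¬1 = 0
¬¬¬¬¬v → ¬¬v = 1 → 0 = 0
This gives 0 ≠ 1.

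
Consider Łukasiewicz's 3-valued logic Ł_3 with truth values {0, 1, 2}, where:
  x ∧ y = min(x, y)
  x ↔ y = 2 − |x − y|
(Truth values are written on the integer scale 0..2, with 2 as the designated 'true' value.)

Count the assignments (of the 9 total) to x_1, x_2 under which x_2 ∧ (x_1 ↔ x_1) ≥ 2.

3

x_1 = 0, x_2 = 0 ↦ 0  <
x_1 = 0, x_2 = 1 ↦ 1  <
x_1 = 0, x_2 = 2 ↦ 2  ≥
x_1 = 1, x_2 = 0 ↦ 0  <
x_1 = 1, x_2 = 1 ↦ 1  <
x_1 = 1, x_2 = 2 ↦ 2  ≥
x_1 = 2, x_2 = 0 ↦ 0  <
x_1 = 2, x_2 = 1 ↦ 1  <
x_1 = 2, x_2 = 2 ↦ 2  ≥
So 3 of the 9 assignments meet the threshold.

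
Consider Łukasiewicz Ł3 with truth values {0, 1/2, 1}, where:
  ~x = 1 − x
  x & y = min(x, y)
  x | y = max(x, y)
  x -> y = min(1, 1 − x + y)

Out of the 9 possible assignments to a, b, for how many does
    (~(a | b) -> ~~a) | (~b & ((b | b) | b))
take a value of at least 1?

a = 0, b = 0 ↦ 0  <
a = 0, b = 1/2 ↦ 1/2  <
a = 0, b = 1 ↦ 1  ≥
a = 1/2, b = 0 ↦ 1  ≥
a = 1/2, b = 1/2 ↦ 1  ≥
a = 1/2, b = 1 ↦ 1  ≥
a = 1, b = 0 ↦ 1  ≥
a = 1, b = 1/2 ↦ 1  ≥
a = 1, b = 1 ↦ 1  ≥
So 7 of the 9 assignments meet the threshold.

7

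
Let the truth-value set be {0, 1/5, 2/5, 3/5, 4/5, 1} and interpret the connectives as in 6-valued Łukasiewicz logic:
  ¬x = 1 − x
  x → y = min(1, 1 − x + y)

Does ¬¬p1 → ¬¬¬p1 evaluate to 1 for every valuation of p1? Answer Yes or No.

Counterexample: take p1 = 3/5.
¬p1 = ¬3/5 = 2/5
¬¬p1 = ¬2/5 = 3/5
¬p1 = ¬3/5 = 2/5
¬¬p1 = ¬2/5 = 3/5
¬¬¬p1 = ¬3/5 = 2/5
¬¬p1 → ¬¬¬p1 = 3/5 → 2/5 = 4/5
This gives 4/5 ≠ 1.

No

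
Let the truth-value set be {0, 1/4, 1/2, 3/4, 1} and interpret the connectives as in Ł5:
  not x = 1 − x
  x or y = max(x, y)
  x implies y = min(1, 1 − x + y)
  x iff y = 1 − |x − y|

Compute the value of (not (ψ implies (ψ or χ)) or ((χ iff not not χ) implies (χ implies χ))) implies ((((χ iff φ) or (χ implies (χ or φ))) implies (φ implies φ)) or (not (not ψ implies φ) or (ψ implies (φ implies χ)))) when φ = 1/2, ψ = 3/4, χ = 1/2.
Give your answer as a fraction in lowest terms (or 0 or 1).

ψ or χ = 3/4 or 1/2 = 3/4
ψ implies (ψ or χ) = 3/4 implies 3/4 = 1
not (ψ implies (ψ or χ)) = not 1 = 0
not χ = not 1/2 = 1/2
not not χ = not 1/2 = 1/2
χ iff not not χ = 1/2 iff 1/2 = 1
χ implies χ = 1/2 implies 1/2 = 1
(χ iff not not χ) implies (χ implies χ) = 1 implies 1 = 1
not (ψ implies (ψ or χ)) or ((χ iff not not χ) implies (χ implies χ)) = 0 or 1 = 1
χ iff φ = 1/2 iff 1/2 = 1
χ or φ = 1/2 or 1/2 = 1/2
χ implies (χ or φ) = 1/2 implies 1/2 = 1
(χ iff φ) or (χ implies (χ or φ)) = 1 or 1 = 1
φ implies φ = 1/2 implies 1/2 = 1
((χ iff φ) or (χ implies (χ or φ))) implies (φ implies φ) = 1 implies 1 = 1
not ψ = not 3/4 = 1/4
not ψ implies φ = 1/4 implies 1/2 = 1
not (not ψ implies φ) = not 1 = 0
φ implies χ = 1/2 implies 1/2 = 1
ψ implies (φ implies χ) = 3/4 implies 1 = 1
not (not ψ implies φ) or (ψ implies (φ implies χ)) = 0 or 1 = 1
(((χ iff φ) or (χ implies (χ or φ))) implies (φ implies φ)) or (not (not ψ implies φ) or (ψ implies (φ implies χ))) = 1 or 1 = 1
(not (ψ implies (ψ or χ)) or ((χ iff not not χ) implies (χ implies χ))) implies ((((χ iff φ) or (χ implies (χ or φ))) implies (φ implies φ)) or (not (not ψ implies φ) or (ψ implies (φ implies χ)))) = 1 implies 1 = 1

1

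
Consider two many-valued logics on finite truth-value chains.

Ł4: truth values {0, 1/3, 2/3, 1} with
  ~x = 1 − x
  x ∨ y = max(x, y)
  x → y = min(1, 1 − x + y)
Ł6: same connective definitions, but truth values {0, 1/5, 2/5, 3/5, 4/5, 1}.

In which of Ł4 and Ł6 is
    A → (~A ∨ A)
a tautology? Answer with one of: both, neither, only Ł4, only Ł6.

In Ł4: every assignment gives 1 — tautology.
In Ł6: every assignment gives 1 — tautology.

both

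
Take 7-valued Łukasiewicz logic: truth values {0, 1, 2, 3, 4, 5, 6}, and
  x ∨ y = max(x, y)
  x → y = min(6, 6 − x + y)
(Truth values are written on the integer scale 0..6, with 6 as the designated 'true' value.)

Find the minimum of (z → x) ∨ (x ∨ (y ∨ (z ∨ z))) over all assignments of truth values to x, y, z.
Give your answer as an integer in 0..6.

Take x = 0, y = 0, z = 3:
z → x = 3 → 0 = 3
z ∨ z = 3 ∨ 3 = 3
y ∨ (z ∨ z) = 0 ∨ 3 = 3
x ∨ (y ∨ (z ∨ z)) = 0 ∨ 3 = 3
(z → x) ∨ (x ∨ (y ∨ (z ∨ z))) = 3 ∨ 3 = 3
No assignment yields a value below 3, so this is the minimum.

3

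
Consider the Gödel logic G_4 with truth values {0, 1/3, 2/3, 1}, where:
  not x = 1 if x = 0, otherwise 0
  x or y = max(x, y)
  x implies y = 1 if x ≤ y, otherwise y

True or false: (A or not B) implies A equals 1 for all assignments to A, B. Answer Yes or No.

Counterexample: take A = 0, B = 0.
not B = not 0 = 1
A or not B = 0 or 1 = 1
(A or not B) implies A = 1 implies 0 = 0
This gives 0 ≠ 1.

No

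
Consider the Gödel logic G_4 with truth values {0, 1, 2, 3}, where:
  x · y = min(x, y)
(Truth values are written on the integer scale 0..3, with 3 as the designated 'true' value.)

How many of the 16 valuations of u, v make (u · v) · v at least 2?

u = 0, v = 0 ↦ 0  <
u = 0, v = 1 ↦ 0  <
u = 0, v = 2 ↦ 0  <
u = 0, v = 3 ↦ 0  <
u = 1, v = 0 ↦ 0  <
u = 1, v = 1 ↦ 1  <
u = 1, v = 2 ↦ 1  <
u = 1, v = 3 ↦ 1  <
u = 2, v = 0 ↦ 0  <
u = 2, v = 1 ↦ 1  <
u = 2, v = 2 ↦ 2  ≥
u = 2, v = 3 ↦ 2  ≥
u = 3, v = 0 ↦ 0  <
u = 3, v = 1 ↦ 1  <
u = 3, v = 2 ↦ 2  ≥
u = 3, v = 3 ↦ 3  ≥
So 4 of the 16 assignments meet the threshold.

4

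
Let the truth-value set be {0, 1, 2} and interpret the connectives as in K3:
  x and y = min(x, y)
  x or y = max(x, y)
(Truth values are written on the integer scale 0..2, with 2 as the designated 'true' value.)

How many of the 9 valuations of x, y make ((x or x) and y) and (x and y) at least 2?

1

x = 0, y = 0 ↦ 0  <
x = 0, y = 1 ↦ 0  <
x = 0, y = 2 ↦ 0  <
x = 1, y = 0 ↦ 0  <
x = 1, y = 1 ↦ 1  <
x = 1, y = 2 ↦ 1  <
x = 2, y = 0 ↦ 0  <
x = 2, y = 1 ↦ 1  <
x = 2, y = 2 ↦ 2  ≥
So 1 of the 9 assignments meets the threshold.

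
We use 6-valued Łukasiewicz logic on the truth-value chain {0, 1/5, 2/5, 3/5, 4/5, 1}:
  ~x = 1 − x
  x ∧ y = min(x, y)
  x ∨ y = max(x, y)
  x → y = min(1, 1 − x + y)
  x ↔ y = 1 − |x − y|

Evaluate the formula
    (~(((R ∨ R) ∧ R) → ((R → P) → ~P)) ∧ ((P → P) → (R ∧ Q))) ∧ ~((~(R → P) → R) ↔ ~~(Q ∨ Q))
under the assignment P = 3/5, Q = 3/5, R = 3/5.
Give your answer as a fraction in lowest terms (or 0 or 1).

R ∨ R = 3/5 ∨ 3/5 = 3/5
(R ∨ R) ∧ R = 3/5 ∧ 3/5 = 3/5
R → P = 3/5 → 3/5 = 1
~P = ~3/5 = 2/5
(R → P) → ~P = 1 → 2/5 = 2/5
((R ∨ R) ∧ R) → ((R → P) → ~P) = 3/5 → 2/5 = 4/5
~(((R ∨ R) ∧ R) → ((R → P) → ~P)) = ~4/5 = 1/5
P → P = 3/5 → 3/5 = 1
R ∧ Q = 3/5 ∧ 3/5 = 3/5
(P → P) → (R ∧ Q) = 1 → 3/5 = 3/5
~(((R ∨ R) ∧ R) → ((R → P) → ~P)) ∧ ((P → P) → (R ∧ Q)) = 1/5 ∧ 3/5 = 1/5
R → P = 3/5 → 3/5 = 1
~(R → P) = ~1 = 0
~(R → P) → R = 0 → 3/5 = 1
Q ∨ Q = 3/5 ∨ 3/5 = 3/5
~(Q ∨ Q) = ~3/5 = 2/5
~~(Q ∨ Q) = ~2/5 = 3/5
(~(R → P) → R) ↔ ~~(Q ∨ Q) = 1 ↔ 3/5 = 3/5
~((~(R → P) → R) ↔ ~~(Q ∨ Q)) = ~3/5 = 2/5
(~(((R ∨ R) ∧ R) → ((R → P) → ~P)) ∧ ((P → P) → (R ∧ Q))) ∧ ~((~(R → P) → R) ↔ ~~(Q ∨ Q)) = 1/5 ∧ 2/5 = 1/5

1/5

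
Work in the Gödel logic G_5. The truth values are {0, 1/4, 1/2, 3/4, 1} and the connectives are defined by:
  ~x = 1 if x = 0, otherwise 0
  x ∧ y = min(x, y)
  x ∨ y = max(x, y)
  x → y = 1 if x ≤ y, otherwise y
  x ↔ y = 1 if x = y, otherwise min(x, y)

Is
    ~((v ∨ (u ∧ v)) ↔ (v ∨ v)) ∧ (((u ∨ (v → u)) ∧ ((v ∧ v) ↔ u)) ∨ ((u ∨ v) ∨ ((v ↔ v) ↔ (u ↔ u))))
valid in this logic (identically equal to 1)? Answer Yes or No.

No

Counterexample: take u = 0, v = 0.
u ∧ v = 0 ∧ 0 = 0
v ∨ (u ∧ v) = 0 ∨ 0 = 0
v ∨ v = 0 ∨ 0 = 0
(v ∨ (u ∧ v)) ↔ (v ∨ v) = 0 ↔ 0 = 1
~((v ∨ (u ∧ v)) ↔ (v ∨ v)) = ~1 = 0
v → u = 0 → 0 = 1
u ∨ (v → u) = 0 ∨ 1 = 1
v ∧ v = 0 ∧ 0 = 0
(v ∧ v) ↔ u = 0 ↔ 0 = 1
(u ∨ (v → u)) ∧ ((v ∧ v) ↔ u) = 1 ∧ 1 = 1
u ∨ v = 0 ∨ 0 = 0
v ↔ v = 0 ↔ 0 = 1
u ↔ u = 0 ↔ 0 = 1
(v ↔ v) ↔ (u ↔ u) = 1 ↔ 1 = 1
(u ∨ v) ∨ ((v ↔ v) ↔ (u ↔ u)) = 0 ∨ 1 = 1
((u ∨ (v → u)) ∧ ((v ∧ v) ↔ u)) ∨ ((u ∨ v) ∨ ((v ↔ v) ↔ (u ↔ u))) = 1 ∨ 1 = 1
~((v ∨ (u ∧ v)) ↔ (v ∨ v)) ∧ (((u ∨ (v → u)) ∧ ((v ∧ v) ↔ u)) ∨ ((u ∨ v) ∨ ((v ↔ v) ↔ (u ↔ u)))) = 0 ∧ 1 = 0
This gives 0 ≠ 1.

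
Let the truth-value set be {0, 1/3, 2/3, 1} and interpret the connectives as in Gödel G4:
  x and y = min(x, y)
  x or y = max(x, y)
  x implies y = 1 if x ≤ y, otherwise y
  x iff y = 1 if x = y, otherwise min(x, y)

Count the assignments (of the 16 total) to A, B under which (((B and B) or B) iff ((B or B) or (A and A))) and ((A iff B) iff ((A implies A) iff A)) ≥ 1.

A = 0, B = 0 ↦ 0  <
A = 0, B = 1/3 ↦ 1  ≥
A = 0, B = 2/3 ↦ 1  ≥
A = 0, B = 1 ↦ 1  ≥
A = 1/3, B = 0 ↦ 0  <
A = 1/3, B = 1/3 ↦ 1/3  <
A = 1/3, B = 2/3 ↦ 1  ≥
A = 1/3, B = 1 ↦ 1  ≥
A = 2/3, B = 0 ↦ 0  <
A = 2/3, B = 1/3 ↦ 1/3  <
A = 2/3, B = 2/3 ↦ 2/3  <
A = 2/3, B = 1 ↦ 1  ≥
A = 1, B = 0 ↦ 0  <
A = 1, B = 1/3 ↦ 1/3  <
A = 1, B = 2/3 ↦ 2/3  <
A = 1, B = 1 ↦ 1  ≥
So 7 of the 16 assignments meet the threshold.

7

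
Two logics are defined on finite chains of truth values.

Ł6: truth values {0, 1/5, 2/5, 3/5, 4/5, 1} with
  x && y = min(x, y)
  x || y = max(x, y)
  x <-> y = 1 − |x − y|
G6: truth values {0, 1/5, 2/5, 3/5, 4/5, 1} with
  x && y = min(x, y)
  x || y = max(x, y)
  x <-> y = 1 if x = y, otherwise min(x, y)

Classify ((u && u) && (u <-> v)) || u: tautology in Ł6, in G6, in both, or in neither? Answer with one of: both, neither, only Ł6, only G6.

In Ł6: at u = 0, v = 0 the value is 0 — not a tautology.
In G6: at u = 0, v = 0 the value is 0 — not a tautology.

neither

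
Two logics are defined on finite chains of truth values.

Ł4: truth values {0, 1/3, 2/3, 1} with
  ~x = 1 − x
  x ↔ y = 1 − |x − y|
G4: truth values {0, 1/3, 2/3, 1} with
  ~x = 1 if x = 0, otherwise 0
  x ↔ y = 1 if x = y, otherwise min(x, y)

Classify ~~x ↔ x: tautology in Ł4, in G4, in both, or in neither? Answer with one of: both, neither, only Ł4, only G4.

only Ł4

In Ł4: every assignment gives 1 — tautology.
In G4: at x = 1/3 the value is 1/3 — not a tautology.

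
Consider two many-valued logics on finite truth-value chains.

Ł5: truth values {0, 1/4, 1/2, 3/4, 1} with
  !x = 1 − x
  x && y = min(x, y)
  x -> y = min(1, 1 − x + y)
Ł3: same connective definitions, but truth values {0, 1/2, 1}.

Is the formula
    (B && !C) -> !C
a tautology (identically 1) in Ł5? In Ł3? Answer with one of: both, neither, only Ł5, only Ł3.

both

In Ł5: every assignment gives 1 — tautology.
In Ł3: every assignment gives 1 — tautology.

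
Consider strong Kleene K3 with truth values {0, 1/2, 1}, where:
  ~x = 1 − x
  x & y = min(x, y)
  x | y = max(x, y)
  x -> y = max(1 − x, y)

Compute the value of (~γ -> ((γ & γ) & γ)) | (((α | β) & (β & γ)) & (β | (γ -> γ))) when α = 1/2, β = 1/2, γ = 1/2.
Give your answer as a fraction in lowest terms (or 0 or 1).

1/2

~γ = ~1/2 = 1/2
γ & γ = 1/2 & 1/2 = 1/2
(γ & γ) & γ = 1/2 & 1/2 = 1/2
~γ -> ((γ & γ) & γ) = 1/2 -> 1/2 = 1/2
α | β = 1/2 | 1/2 = 1/2
β & γ = 1/2 & 1/2 = 1/2
(α | β) & (β & γ) = 1/2 & 1/2 = 1/2
γ -> γ = 1/2 -> 1/2 = 1/2
β | (γ -> γ) = 1/2 | 1/2 = 1/2
((α | β) & (β & γ)) & (β | (γ -> γ)) = 1/2 & 1/2 = 1/2
(~γ -> ((γ & γ) & γ)) | (((α | β) & (β & γ)) & (β | (γ -> γ))) = 1/2 | 1/2 = 1/2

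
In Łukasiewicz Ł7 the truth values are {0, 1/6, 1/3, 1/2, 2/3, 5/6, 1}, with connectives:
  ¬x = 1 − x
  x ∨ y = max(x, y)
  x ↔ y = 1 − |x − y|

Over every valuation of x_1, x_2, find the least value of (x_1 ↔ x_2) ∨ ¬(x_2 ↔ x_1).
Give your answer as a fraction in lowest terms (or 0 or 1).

1/2

Take x_1 = 0, x_2 = 1/2:
x_1 ↔ x_2 = 0 ↔ 1/2 = 1/2
x_2 ↔ x_1 = 1/2 ↔ 0 = 1/2
¬(x_2 ↔ x_1) = ¬1/2 = 1/2
(x_1 ↔ x_2) ∨ ¬(x_2 ↔ x_1) = 1/2 ∨ 1/2 = 1/2
No assignment yields a value below 1/2, so this is the minimum.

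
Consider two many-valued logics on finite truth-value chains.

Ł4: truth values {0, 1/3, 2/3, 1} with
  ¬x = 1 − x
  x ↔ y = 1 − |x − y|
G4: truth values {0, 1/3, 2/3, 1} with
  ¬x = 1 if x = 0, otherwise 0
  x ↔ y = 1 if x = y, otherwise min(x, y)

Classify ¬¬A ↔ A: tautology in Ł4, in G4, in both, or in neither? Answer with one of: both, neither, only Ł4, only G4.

only Ł4

In Ł4: every assignment gives 1 — tautology.
In G4: at A = 1/3 the value is 1/3 — not a tautology.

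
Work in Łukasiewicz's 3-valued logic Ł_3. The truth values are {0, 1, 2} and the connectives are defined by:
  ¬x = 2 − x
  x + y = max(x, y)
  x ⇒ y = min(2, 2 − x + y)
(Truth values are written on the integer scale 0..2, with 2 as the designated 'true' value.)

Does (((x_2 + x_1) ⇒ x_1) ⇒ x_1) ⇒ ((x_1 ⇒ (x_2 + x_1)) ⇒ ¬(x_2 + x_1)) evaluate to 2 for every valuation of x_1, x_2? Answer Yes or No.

No

Counterexample: take x_1 = 0, x_2 = 2.
x_2 + x_1 = 2 + 0 = 2
(x_2 + x_1) ⇒ x_1 = 2 ⇒ 0 = 0
((x_2 + x_1) ⇒ x_1) ⇒ x_1 = 0 ⇒ 0 = 2
x_2 + x_1 = 2 + 0 = 2
x_1 ⇒ (x_2 + x_1) = 0 ⇒ 2 = 2
¬(x_2 + x_1) = ¬2 = 0
(x_1 ⇒ (x_2 + x_1)) ⇒ ¬(x_2 + x_1) = 2 ⇒ 0 = 0
(((x_2 + x_1) ⇒ x_1) ⇒ x_1) ⇒ ((x_1 ⇒ (x_2 + x_1)) ⇒ ¬(x_2 + x_1)) = 2 ⇒ 0 = 0
This gives 0 ≠ 2.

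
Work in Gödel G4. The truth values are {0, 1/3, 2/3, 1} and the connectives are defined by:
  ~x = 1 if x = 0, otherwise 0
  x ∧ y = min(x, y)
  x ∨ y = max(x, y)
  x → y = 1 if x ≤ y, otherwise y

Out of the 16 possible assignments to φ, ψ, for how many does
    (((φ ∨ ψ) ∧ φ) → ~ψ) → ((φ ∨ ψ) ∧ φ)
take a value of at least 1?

φ = 0, ψ = 0 ↦ 0  <
φ = 0, ψ = 1/3 ↦ 0  <
φ = 0, ψ = 2/3 ↦ 0  <
φ = 0, ψ = 1 ↦ 0  <
φ = 1/3, ψ = 0 ↦ 1/3  <
φ = 1/3, ψ = 1/3 ↦ 1  ≥
φ = 1/3, ψ = 2/3 ↦ 1  ≥
φ = 1/3, ψ = 1 ↦ 1  ≥
φ = 2/3, ψ = 0 ↦ 2/3  <
φ = 2/3, ψ = 1/3 ↦ 1  ≥
φ = 2/3, ψ = 2/3 ↦ 1  ≥
φ = 2/3, ψ = 1 ↦ 1  ≥
φ = 1, ψ = 0 ↦ 1  ≥
φ = 1, ψ = 1/3 ↦ 1  ≥
φ = 1, ψ = 2/3 ↦ 1  ≥
φ = 1, ψ = 1 ↦ 1  ≥
So 10 of the 16 assignments meet the threshold.

10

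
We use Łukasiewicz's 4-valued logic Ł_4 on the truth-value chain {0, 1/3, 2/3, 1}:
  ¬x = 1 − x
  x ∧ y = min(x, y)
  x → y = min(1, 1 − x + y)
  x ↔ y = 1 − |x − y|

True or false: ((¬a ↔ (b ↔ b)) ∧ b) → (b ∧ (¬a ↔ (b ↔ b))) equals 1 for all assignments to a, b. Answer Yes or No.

Yes

a = 0, b = 0 ↦ 1
a = 0, b = 1/3 ↦ 1
a = 0, b = 2/3 ↦ 1
a = 0, b = 1 ↦ 1
a = 1/3, b = 0 ↦ 1
a = 1/3, b = 1/3 ↦ 1
a = 1/3, b = 2/3 ↦ 1
a = 1/3, b = 1 ↦ 1
a = 2/3, b = 0 ↦ 1
a = 2/3, b = 1/3 ↦ 1
a = 2/3, b = 2/3 ↦ 1
a = 2/3, b = 1 ↦ 1
a = 1, b = 0 ↦ 1
a = 1, b = 1/3 ↦ 1
a = 1, b = 2/3 ↦ 1
a = 1, b = 1 ↦ 1
Every assignment gives a value ≥ 1.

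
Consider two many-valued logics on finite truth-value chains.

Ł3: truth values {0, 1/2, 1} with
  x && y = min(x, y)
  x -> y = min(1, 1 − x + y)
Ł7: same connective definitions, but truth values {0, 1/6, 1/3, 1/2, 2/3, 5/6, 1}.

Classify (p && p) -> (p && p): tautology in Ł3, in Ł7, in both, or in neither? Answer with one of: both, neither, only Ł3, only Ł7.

both

In Ł3: every assignment gives 1 — tautology.
In Ł7: every assignment gives 1 — tautology.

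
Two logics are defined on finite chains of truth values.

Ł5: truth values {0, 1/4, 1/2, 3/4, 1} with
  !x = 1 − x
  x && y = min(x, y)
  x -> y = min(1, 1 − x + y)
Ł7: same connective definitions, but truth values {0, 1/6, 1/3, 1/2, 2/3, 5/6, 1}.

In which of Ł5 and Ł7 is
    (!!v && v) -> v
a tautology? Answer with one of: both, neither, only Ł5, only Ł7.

In Ł5: every assignment gives 1 — tautology.
In Ł7: every assignment gives 1 — tautology.

both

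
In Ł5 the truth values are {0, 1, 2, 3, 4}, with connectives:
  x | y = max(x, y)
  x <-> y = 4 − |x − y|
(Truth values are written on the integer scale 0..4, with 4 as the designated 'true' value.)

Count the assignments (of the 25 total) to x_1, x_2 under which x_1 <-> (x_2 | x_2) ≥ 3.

value 4: 5 assignments (counts)
value 3: 8 assignments (counts)
value 2: 6 assignments
value 1: 4 assignments
value 0: 2 assignments
So 13 of the 25 assignments meet the threshold.

13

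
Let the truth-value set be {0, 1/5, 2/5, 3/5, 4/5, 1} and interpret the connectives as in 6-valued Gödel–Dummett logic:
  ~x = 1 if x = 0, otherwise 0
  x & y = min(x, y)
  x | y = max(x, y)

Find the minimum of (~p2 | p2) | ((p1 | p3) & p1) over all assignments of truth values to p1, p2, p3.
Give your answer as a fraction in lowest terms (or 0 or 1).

Take p1 = 0, p2 = 1/5, p3 = 0:
~p2 = ~1/5 = 0
~p2 | p2 = 0 | 1/5 = 1/5
p1 | p3 = 0 | 0 = 0
(p1 | p3) & p1 = 0 & 0 = 0
(~p2 | p2) | ((p1 | p3) & p1) = 1/5 | 0 = 1/5
No assignment yields a value below 1/5, so this is the minimum.

1/5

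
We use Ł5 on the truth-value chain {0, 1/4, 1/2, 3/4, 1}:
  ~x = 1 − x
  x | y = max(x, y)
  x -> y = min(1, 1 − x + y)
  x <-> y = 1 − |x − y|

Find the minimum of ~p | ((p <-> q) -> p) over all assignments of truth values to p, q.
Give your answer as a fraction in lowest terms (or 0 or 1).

1/2

Take p = 1/2, q = 1/2:
~p = ~1/2 = 1/2
p <-> q = 1/2 <-> 1/2 = 1
(p <-> q) -> p = 1 -> 1/2 = 1/2
~p | ((p <-> q) -> p) = 1/2 | 1/2 = 1/2
No assignment yields a value below 1/2, so this is the minimum.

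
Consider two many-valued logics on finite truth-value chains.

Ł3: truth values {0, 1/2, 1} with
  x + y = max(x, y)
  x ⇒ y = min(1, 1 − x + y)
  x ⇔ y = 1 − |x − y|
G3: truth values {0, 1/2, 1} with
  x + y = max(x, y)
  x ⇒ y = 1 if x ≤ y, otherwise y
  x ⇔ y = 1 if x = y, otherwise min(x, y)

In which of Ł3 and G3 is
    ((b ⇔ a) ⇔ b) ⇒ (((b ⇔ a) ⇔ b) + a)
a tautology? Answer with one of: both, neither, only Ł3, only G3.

both

In Ł3: every assignment gives 1 — tautology.
In G3: every assignment gives 1 — tautology.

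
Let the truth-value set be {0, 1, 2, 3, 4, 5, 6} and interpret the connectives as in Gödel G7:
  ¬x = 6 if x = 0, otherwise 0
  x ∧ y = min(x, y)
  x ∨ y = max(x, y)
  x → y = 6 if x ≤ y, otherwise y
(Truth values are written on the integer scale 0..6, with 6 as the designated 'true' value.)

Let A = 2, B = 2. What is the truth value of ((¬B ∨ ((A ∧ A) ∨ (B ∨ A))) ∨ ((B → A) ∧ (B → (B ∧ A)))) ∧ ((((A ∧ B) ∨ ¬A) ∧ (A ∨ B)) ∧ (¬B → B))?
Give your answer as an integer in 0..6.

2

¬B = ¬2 = 0
A ∧ A = 2 ∧ 2 = 2
B ∨ A = 2 ∨ 2 = 2
(A ∧ A) ∨ (B ∨ A) = 2 ∨ 2 = 2
¬B ∨ ((A ∧ A) ∨ (B ∨ A)) = 0 ∨ 2 = 2
B → A = 2 → 2 = 6
B ∧ A = 2 ∧ 2 = 2
B → (B ∧ A) = 2 → 2 = 6
(B → A) ∧ (B → (B ∧ A)) = 6 ∧ 6 = 6
(¬B ∨ ((A ∧ A) ∨ (B ∨ A))) ∨ ((B → A) ∧ (B → (B ∧ A))) = 2 ∨ 6 = 6
A ∧ B = 2 ∧ 2 = 2
¬A = ¬2 = 0
(A ∧ B) ∨ ¬A = 2 ∨ 0 = 2
A ∨ B = 2 ∨ 2 = 2
((A ∧ B) ∨ ¬A) ∧ (A ∨ B) = 2 ∧ 2 = 2
¬B = ¬2 = 0
¬B → B = 0 → 2 = 6
(((A ∧ B) ∨ ¬A) ∧ (A ∨ B)) ∧ (¬B → B) = 2 ∧ 6 = 2
((¬B ∨ ((A ∧ A) ∨ (B ∨ A))) ∨ ((B → A) ∧ (B → (B ∧ A)))) ∧ ((((A ∧ B) ∨ ¬A) ∧ (A ∨ B)) ∧ (¬B → B)) = 6 ∧ 2 = 2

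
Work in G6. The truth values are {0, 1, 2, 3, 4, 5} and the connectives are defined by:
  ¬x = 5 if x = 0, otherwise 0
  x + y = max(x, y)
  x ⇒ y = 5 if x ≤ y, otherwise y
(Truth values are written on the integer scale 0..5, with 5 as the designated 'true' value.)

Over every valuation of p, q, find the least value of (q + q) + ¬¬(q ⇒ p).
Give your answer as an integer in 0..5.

Take p = 0, q = 1:
q + q = 1 + 1 = 1
q ⇒ p = 1 ⇒ 0 = 0
¬(q ⇒ p) = ¬0 = 5
¬¬(q ⇒ p) = ¬5 = 0
(q + q) + ¬¬(q ⇒ p) = 1 + 0 = 1
No assignment yields a value below 1, so this is the minimum.

1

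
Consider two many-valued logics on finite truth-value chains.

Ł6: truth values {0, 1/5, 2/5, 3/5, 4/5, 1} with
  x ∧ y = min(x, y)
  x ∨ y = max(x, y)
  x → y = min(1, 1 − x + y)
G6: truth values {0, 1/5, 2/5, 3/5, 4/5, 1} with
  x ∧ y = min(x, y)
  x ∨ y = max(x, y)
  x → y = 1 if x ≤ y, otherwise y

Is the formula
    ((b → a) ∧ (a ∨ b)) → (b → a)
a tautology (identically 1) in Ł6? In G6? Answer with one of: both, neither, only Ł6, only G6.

both

In Ł6: every assignment gives 1 — tautology.
In G6: every assignment gives 1 — tautology.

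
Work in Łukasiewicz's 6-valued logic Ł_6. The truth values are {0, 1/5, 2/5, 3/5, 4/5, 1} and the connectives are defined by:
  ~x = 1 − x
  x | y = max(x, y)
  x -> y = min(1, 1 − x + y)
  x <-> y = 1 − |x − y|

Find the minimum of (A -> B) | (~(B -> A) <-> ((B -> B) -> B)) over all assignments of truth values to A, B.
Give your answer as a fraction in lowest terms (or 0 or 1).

3/5

Take A = 4/5, B = 2/5:
A -> B = 4/5 -> 2/5 = 3/5
B -> A = 2/5 -> 4/5 = 1
~(B -> A) = ~1 = 0
B -> B = 2/5 -> 2/5 = 1
(B -> B) -> B = 1 -> 2/5 = 2/5
~(B -> A) <-> ((B -> B) -> B) = 0 <-> 2/5 = 3/5
(A -> B) | (~(B -> A) <-> ((B -> B) -> B)) = 3/5 | 3/5 = 3/5
No assignment yields a value below 3/5, so this is the minimum.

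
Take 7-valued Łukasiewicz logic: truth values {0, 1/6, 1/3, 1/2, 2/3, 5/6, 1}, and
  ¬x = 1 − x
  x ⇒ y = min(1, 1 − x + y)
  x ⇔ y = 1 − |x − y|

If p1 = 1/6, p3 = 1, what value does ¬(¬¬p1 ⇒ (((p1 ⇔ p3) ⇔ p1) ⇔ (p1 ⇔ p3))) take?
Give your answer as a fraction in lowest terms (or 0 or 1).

0

¬p1 = ¬1/6 = 5/6
¬¬p1 = ¬5/6 = 1/6
p1 ⇔ p3 = 1/6 ⇔ 1 = 1/6
(p1 ⇔ p3) ⇔ p1 = 1/6 ⇔ 1/6 = 1
p1 ⇔ p3 = 1/6 ⇔ 1 = 1/6
((p1 ⇔ p3) ⇔ p1) ⇔ (p1 ⇔ p3) = 1 ⇔ 1/6 = 1/6
¬¬p1 ⇒ (((p1 ⇔ p3) ⇔ p1) ⇔ (p1 ⇔ p3)) = 1/6 ⇒ 1/6 = 1
¬(¬¬p1 ⇒ (((p1 ⇔ p3) ⇔ p1) ⇔ (p1 ⇔ p3))) = ¬1 = 0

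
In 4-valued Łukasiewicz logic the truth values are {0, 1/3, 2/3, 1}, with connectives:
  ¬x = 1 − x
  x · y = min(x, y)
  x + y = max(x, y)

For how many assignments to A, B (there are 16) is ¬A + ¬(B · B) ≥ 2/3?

A = 0, B = 0 ↦ 1  ≥
A = 0, B = 1/3 ↦ 1  ≥
A = 0, B = 2/3 ↦ 1  ≥
A = 0, B = 1 ↦ 1  ≥
A = 1/3, B = 0 ↦ 1  ≥
A = 1/3, B = 1/3 ↦ 2/3  ≥
A = 1/3, B = 2/3 ↦ 2/3  ≥
A = 1/3, B = 1 ↦ 2/3  ≥
A = 2/3, B = 0 ↦ 1  ≥
A = 2/3, B = 1/3 ↦ 2/3  ≥
A = 2/3, B = 2/3 ↦ 1/3  <
A = 2/3, B = 1 ↦ 1/3  <
A = 1, B = 0 ↦ 1  ≥
A = 1, B = 1/3 ↦ 2/3  ≥
A = 1, B = 2/3 ↦ 1/3  <
A = 1, B = 1 ↦ 0  <
So 12 of the 16 assignments meet the threshold.

12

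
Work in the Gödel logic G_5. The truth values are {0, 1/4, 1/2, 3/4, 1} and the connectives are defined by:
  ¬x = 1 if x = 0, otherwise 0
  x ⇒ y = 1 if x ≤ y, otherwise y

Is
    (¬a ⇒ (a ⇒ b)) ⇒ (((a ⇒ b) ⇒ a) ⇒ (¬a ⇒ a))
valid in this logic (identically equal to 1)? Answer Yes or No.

Yes

At a = 1/2, b = 3/4, for instance:
¬a = ¬1/2 = 0
a ⇒ b = 1/2 ⇒ 3/4 = 1
¬a ⇒ (a ⇒ b) = 0 ⇒ 1 = 1
(a ⇒ b) ⇒ a = 1 ⇒ 1/2 = 1/2
¬a ⇒ a = 0 ⇒ 1/2 = 1
((a ⇒ b) ⇒ a) ⇒ (¬a ⇒ a) = 1/2 ⇒ 1 = 1
(¬a ⇒ (a ⇒ b)) ⇒ (((a ⇒ b) ⇒ a) ⇒ (¬a ⇒ a)) = 1 ⇒ 1 = 1
and checking the remaining 24 assignments likewise gives ≥ 1 in every case.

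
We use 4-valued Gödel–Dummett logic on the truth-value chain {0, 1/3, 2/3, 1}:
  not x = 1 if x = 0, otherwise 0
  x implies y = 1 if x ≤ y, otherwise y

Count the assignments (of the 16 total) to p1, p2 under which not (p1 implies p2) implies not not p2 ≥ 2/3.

p1 = 0, p2 = 0 ↦ 1  ≥
p1 = 0, p2 = 1/3 ↦ 1  ≥
p1 = 0, p2 = 2/3 ↦ 1  ≥
p1 = 0, p2 = 1 ↦ 1  ≥
p1 = 1/3, p2 = 0 ↦ 0  <
p1 = 1/3, p2 = 1/3 ↦ 1  ≥
p1 = 1/3, p2 = 2/3 ↦ 1  ≥
p1 = 1/3, p2 = 1 ↦ 1  ≥
p1 = 2/3, p2 = 0 ↦ 0  <
p1 = 2/3, p2 = 1/3 ↦ 1  ≥
p1 = 2/3, p2 = 2/3 ↦ 1  ≥
p1 = 2/3, p2 = 1 ↦ 1  ≥
p1 = 1, p2 = 0 ↦ 0  <
p1 = 1, p2 = 1/3 ↦ 1  ≥
p1 = 1, p2 = 2/3 ↦ 1  ≥
p1 = 1, p2 = 1 ↦ 1  ≥
So 13 of the 16 assignments meet the threshold.

13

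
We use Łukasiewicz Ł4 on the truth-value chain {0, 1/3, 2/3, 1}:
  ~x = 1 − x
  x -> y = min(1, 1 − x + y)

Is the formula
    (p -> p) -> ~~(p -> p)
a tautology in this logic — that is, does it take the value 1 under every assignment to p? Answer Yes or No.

Yes

p = 0 ↦ 1
p = 1/3 ↦ 1
p = 2/3 ↦ 1
p = 1 ↦ 1
Every assignment gives a value ≥ 1.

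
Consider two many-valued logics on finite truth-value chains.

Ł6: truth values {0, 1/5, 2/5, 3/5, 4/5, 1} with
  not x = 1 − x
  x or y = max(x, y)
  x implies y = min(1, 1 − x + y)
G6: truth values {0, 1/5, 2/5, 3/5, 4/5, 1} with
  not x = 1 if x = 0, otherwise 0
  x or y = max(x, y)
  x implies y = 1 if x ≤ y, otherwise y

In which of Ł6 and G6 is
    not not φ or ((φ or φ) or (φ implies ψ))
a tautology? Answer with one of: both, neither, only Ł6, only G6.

only G6

In Ł6: at φ = 1/5, ψ = 0 the value is 4/5 — not a tautology.
In G6: every assignment gives 1 — tautology.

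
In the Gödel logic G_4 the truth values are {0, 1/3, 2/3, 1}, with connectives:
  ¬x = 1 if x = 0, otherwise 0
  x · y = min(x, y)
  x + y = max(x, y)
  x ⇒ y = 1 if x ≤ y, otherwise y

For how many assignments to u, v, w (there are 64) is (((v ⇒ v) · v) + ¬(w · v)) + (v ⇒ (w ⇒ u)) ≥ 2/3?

61

value 1: 56 assignments (counts)
value 2/3: 5 assignments (counts)
value 1/3: 3 assignments
So 61 of the 64 assignments meet the threshold.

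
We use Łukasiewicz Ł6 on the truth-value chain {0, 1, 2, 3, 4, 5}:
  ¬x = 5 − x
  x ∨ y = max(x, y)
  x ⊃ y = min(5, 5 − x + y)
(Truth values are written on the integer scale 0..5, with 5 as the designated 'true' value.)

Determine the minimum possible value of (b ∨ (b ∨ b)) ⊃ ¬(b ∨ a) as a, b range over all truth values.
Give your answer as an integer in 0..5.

0

Take a = 0, b = 5:
b ∨ b = 5 ∨ 5 = 5
b ∨ (b ∨ b) = 5 ∨ 5 = 5
b ∨ a = 5 ∨ 0 = 5
¬(b ∨ a) = ¬5 = 0
(b ∨ (b ∨ b)) ⊃ ¬(b ∨ a) = 5 ⊃ 0 = 0
No assignment yields a value below 0, so this is the minimum.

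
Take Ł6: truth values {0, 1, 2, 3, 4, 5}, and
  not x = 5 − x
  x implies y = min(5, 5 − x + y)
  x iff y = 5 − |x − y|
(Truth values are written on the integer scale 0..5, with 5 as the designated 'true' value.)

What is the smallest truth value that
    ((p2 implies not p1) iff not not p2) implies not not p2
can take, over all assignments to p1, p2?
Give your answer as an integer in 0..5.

3

Take p1 = 4, p2 = 3:
not p1 = not 4 = 1
p2 implies not p1 = 3 implies 1 = 3
not p2 = not 3 = 2
not not p2 = not 2 = 3
(p2 implies not p1) iff not not p2 = 3 iff 3 = 5
not p2 = not 3 = 2
not not p2 = not 2 = 3
((p2 implies not p1) iff not not p2) implies not not p2 = 5 implies 3 = 3
No assignment yields a value below 3, so this is the minimum.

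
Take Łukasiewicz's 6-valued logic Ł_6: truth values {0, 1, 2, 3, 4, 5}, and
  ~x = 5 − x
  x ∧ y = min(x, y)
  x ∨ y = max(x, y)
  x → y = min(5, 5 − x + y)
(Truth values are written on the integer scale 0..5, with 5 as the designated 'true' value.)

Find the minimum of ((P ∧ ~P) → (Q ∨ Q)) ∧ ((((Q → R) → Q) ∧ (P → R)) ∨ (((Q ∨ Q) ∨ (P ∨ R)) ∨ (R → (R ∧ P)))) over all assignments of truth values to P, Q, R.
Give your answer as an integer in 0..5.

Take P = 0, Q = 0, R = 2:
~P = ~0 = 5
P ∧ ~P = 0 ∧ 5 = 0
Q ∨ Q = 0 ∨ 0 = 0
(P ∧ ~P) → (Q ∨ Q) = 0 → 0 = 5
Q → R = 0 → 2 = 5
(Q → R) → Q = 5 → 0 = 0
P → R = 0 → 2 = 5
((Q → R) → Q) ∧ (P → R) = 0 ∧ 5 = 0
Q ∨ Q = 0 ∨ 0 = 0
P ∨ R = 0 ∨ 2 = 2
(Q ∨ Q) ∨ (P ∨ R) = 0 ∨ 2 = 2
R ∧ P = 2 ∧ 0 = 0
R → (R ∧ P) = 2 → 0 = 3
((Q ∨ Q) ∨ (P ∨ R)) ∨ (R → (R ∧ P)) = 2 ∨ 3 = 3
(((Q → R) → Q) ∧ (P → R)) ∨ (((Q ∨ Q) ∨ (P ∨ R)) ∨ (R → (R ∧ P))) = 0 ∨ 3 = 3
((P ∧ ~P) → (Q ∨ Q)) ∧ ((((Q → R) → Q) ∧ (P → R)) ∨ (((Q ∨ Q) ∨ (P ∨ R)) ∨ (R → (R ∧ P)))) = 5 ∧ 3 = 3
No assignment yields a value below 3, so this is the minimum.

3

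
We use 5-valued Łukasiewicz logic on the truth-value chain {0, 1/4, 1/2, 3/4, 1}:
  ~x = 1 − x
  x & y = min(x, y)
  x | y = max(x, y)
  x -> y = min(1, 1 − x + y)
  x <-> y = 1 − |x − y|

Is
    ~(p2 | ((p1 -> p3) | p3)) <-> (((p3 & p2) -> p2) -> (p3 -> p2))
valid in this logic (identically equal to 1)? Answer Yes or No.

No

Counterexample: take p1 = 0, p2 = 0, p3 = 0.
p1 -> p3 = 0 -> 0 = 1
(p1 -> p3) | p3 = 1 | 0 = 1
p2 | ((p1 -> p3) | p3) = 0 | 1 = 1
~(p2 | ((p1 -> p3) | p3)) = ~1 = 0
p3 & p2 = 0 & 0 = 0
(p3 & p2) -> p2 = 0 -> 0 = 1
p3 -> p2 = 0 -> 0 = 1
((p3 & p2) -> p2) -> (p3 -> p2) = 1 -> 1 = 1
~(p2 | ((p1 -> p3) | p3)) <-> (((p3 & p2) -> p2) -> (p3 -> p2)) = 0 <-> 1 = 0
This gives 0 ≠ 1.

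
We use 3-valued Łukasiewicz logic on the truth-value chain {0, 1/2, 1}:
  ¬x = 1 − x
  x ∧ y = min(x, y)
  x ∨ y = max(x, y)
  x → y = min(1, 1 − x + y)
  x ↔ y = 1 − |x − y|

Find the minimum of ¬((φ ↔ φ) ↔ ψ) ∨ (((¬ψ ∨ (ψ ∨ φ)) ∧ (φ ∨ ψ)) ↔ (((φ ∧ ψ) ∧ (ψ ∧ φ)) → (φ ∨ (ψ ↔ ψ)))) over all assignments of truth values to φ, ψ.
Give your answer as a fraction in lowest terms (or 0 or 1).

1/2

Take φ = 0, ψ = 1/2:
φ ↔ φ = 0 ↔ 0 = 1
(φ ↔ φ) ↔ ψ = 1 ↔ 1/2 = 1/2
¬((φ ↔ φ) ↔ ψ) = ¬1/2 = 1/2
¬ψ = ¬1/2 = 1/2
ψ ∨ φ = 1/2 ∨ 0 = 1/2
¬ψ ∨ (ψ ∨ φ) = 1/2 ∨ 1/2 = 1/2
φ ∨ ψ = 0 ∨ 1/2 = 1/2
(¬ψ ∨ (ψ ∨ φ)) ∧ (φ ∨ ψ) = 1/2 ∧ 1/2 = 1/2
φ ∧ ψ = 0 ∧ 1/2 = 0
ψ ∧ φ = 1/2 ∧ 0 = 0
(φ ∧ ψ) ∧ (ψ ∧ φ) = 0 ∧ 0 = 0
ψ ↔ ψ = 1/2 ↔ 1/2 = 1
φ ∨ (ψ ↔ ψ) = 0 ∨ 1 = 1
((φ ∧ ψ) ∧ (ψ ∧ φ)) → (φ ∨ (ψ ↔ ψ)) = 0 → 1 = 1
((¬ψ ∨ (ψ ∨ φ)) ∧ (φ ∨ ψ)) ↔ (((φ ∧ ψ) ∧ (ψ ∧ φ)) → (φ ∨ (ψ ↔ ψ))) = 1/2 ↔ 1 = 1/2
¬((φ ↔ φ) ↔ ψ) ∨ (((¬ψ ∨ (ψ ∨ φ)) ∧ (φ ∨ ψ)) ↔ (((φ ∧ ψ) ∧ (ψ ∧ φ)) → (φ ∨ (ψ ↔ ψ)))) = 1/2 ∨ 1/2 = 1/2
No assignment yields a value below 1/2, so this is the minimum.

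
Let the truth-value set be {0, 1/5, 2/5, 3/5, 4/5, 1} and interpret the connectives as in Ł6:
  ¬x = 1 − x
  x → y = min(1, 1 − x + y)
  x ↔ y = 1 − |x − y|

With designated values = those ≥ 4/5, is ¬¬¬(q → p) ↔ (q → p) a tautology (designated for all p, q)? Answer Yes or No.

No

Counterexample: take p = 0, q = 0.
q → p = 0 → 0 = 1
¬(q → p) = ¬1 = 0
¬¬(q → p) = ¬0 = 1
¬¬¬(q → p) = ¬1 = 0
q → p = 0 → 0 = 1
¬¬¬(q → p) ↔ (q → p) = 0 ↔ 1 = 0
This gives 0, which is below 4/5.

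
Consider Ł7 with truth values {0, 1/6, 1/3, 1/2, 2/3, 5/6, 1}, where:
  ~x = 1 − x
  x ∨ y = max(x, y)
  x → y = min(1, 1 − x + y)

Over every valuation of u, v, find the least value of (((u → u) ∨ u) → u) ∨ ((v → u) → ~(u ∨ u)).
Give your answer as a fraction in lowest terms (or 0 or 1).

Take u = 1/2, v = 0:
u → u = 1/2 → 1/2 = 1
(u → u) ∨ u = 1 ∨ 1/2 = 1
((u → u) ∨ u) → u = 1 → 1/2 = 1/2
v → u = 0 → 1/2 = 1
u ∨ u = 1/2 ∨ 1/2 = 1/2
~(u ∨ u) = ~1/2 = 1/2
(v → u) → ~(u ∨ u) = 1 → 1/2 = 1/2
(((u → u) ∨ u) → u) ∨ ((v → u) → ~(u ∨ u)) = 1/2 ∨ 1/2 = 1/2
No assignment yields a value below 1/2, so this is the minimum.

1/2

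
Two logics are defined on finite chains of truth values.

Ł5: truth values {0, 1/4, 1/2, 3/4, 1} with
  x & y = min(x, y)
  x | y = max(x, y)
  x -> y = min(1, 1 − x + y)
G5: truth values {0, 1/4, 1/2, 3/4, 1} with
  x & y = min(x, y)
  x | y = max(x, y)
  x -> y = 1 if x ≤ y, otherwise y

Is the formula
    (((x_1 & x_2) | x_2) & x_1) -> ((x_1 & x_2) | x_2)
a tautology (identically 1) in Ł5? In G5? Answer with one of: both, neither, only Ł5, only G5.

both

In Ł5: every assignment gives 1 — tautology.
In G5: every assignment gives 1 — tautology.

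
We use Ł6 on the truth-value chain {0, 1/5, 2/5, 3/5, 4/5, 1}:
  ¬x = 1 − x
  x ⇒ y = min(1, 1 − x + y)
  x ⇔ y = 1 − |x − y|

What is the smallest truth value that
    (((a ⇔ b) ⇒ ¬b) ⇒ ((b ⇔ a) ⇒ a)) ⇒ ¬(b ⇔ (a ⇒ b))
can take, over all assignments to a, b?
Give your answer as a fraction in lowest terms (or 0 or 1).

0

Take a = 0, b = 1:
a ⇔ b = 0 ⇔ 1 = 0
¬b = ¬1 = 0
(a ⇔ b) ⇒ ¬b = 0 ⇒ 0 = 1
b ⇔ a = 1 ⇔ 0 = 0
(b ⇔ a) ⇒ a = 0 ⇒ 0 = 1
((a ⇔ b) ⇒ ¬b) ⇒ ((b ⇔ a) ⇒ a) = 1 ⇒ 1 = 1
a ⇒ b = 0 ⇒ 1 = 1
b ⇔ (a ⇒ b) = 1 ⇔ 1 = 1
¬(b ⇔ (a ⇒ b)) = ¬1 = 0
(((a ⇔ b) ⇒ ¬b) ⇒ ((b ⇔ a) ⇒ a)) ⇒ ¬(b ⇔ (a ⇒ b)) = 1 ⇒ 0 = 0
No assignment yields a value below 0, so this is the minimum.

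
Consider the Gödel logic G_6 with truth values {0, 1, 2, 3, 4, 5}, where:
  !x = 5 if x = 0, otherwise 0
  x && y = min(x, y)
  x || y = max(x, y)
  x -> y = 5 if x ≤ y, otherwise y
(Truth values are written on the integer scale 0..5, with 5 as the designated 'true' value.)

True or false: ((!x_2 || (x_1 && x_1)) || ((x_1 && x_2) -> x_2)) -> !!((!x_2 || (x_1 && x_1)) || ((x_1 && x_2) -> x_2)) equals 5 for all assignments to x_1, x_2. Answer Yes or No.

At x_1 = 1, x_2 = 4, for instance:
!x_2 = !4 = 0
x_1 && x_1 = 1 && 1 = 1
!x_2 || (x_1 && x_1) = 0 || 1 = 1
x_1 && x_2 = 1 && 4 = 1
(x_1 && x_2) -> x_2 = 1 -> 4 = 5
(!x_2 || (x_1 && x_1)) || ((x_1 && x_2) -> x_2) = 1 || 5 = 5
!((!x_2 || (x_1 && x_1)) || ((x_1 && x_2) -> x_2)) = !5 = 0
!!((!x_2 || (x_1 && x_1)) || ((x_1 && x_2) -> x_2)) = !0 = 5
((!x_2 || (x_1 && x_1)) || ((x_1 && x_2) -> x_2)) -> !!((!x_2 || (x_1 && x_1)) || ((x_1 && x_2) -> x_2)) = 5 -> 5 = 5
and checking the remaining 35 assignments likewise gives ≥ 5 in every case.

Yes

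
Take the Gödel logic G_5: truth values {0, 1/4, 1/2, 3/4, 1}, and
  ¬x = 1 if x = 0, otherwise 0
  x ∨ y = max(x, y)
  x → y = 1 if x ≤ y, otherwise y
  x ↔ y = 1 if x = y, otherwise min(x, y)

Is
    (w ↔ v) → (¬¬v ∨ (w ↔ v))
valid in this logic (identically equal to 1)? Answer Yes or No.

At v = 0, w = 1/2, for instance:
w ↔ v = 1/2 ↔ 0 = 0
¬v = ¬0 = 1
¬¬v = ¬1 = 0
¬¬v ∨ (w ↔ v) = 0 ∨ 0 = 0
(w ↔ v) → (¬¬v ∨ (w ↔ v)) = 0 → 0 = 1
and checking the remaining 24 assignments likewise gives ≥ 1 in every case.

Yes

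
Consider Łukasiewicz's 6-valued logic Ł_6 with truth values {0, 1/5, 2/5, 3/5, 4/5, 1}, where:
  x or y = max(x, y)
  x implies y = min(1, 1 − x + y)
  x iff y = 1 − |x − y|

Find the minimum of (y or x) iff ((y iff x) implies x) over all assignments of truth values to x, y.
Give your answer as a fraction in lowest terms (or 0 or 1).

3/5

Take x = 2/5, y = 0:
y or x = 0 or 2/5 = 2/5
y iff x = 0 iff 2/5 = 3/5
(y iff x) implies x = 3/5 implies 2/5 = 4/5
(y or x) iff ((y iff x) implies x) = 2/5 iff 4/5 = 3/5
No assignment yields a value below 3/5, so this is the minimum.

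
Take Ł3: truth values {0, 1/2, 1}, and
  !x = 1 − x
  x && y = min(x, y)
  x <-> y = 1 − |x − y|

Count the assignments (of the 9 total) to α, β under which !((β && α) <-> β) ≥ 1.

α = 0, β = 0 ↦ 0  <
α = 0, β = 1/2 ↦ 1/2  <
α = 0, β = 1 ↦ 1  ≥
α = 1/2, β = 0 ↦ 0  <
α = 1/2, β = 1/2 ↦ 0  <
α = 1/2, β = 1 ↦ 1/2  <
α = 1, β = 0 ↦ 0  <
α = 1, β = 1/2 ↦ 0  <
α = 1, β = 1 ↦ 0  <
So 1 of the 9 assignments meets the threshold.

1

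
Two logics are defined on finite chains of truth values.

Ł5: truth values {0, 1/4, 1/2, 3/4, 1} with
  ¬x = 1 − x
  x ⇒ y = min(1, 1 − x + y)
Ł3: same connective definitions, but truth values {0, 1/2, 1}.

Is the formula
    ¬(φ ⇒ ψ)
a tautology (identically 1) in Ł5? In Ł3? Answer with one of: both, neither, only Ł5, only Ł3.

neither

In Ł5: at φ = 0, ψ = 0 the value is 0 — not a tautology.
In Ł3: at φ = 0, ψ = 0 the value is 0 — not a tautology.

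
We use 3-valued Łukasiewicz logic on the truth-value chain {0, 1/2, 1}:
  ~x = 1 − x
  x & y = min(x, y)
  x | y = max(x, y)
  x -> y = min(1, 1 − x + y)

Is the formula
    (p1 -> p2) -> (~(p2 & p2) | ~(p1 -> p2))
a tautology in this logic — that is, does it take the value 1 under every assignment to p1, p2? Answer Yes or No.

Counterexample: take p1 = 0, p2 = 1/2.
p1 -> p2 = 0 -> 1/2 = 1
p2 & p2 = 1/2 & 1/2 = 1/2
~(p2 & p2) = ~1/2 = 1/2
p1 -> p2 = 0 -> 1/2 = 1
~(p1 -> p2) = ~1 = 0
~(p2 & p2) | ~(p1 -> p2) = 1/2 | 0 = 1/2
(p1 -> p2) -> (~(p2 & p2) | ~(p1 -> p2)) = 1 -> 1/2 = 1/2
This gives 1/2 ≠ 1.

No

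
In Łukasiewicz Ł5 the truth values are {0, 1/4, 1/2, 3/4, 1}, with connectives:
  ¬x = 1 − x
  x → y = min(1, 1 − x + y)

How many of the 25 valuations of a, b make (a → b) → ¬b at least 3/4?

value 1: 9 assignments (counts)
value 3/4: 3 assignments (counts)
value 1/2: 4 assignments
value 1/4: 4 assignments
value 0: 5 assignments
So 12 of the 25 assignments meet the threshold.

12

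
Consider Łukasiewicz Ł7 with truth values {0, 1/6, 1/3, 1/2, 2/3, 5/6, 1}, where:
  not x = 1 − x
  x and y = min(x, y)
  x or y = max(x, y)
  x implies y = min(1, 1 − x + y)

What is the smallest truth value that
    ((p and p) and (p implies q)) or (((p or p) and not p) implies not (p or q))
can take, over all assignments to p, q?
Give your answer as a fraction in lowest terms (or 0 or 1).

Take p = 1/2, q = 1:
p and p = 1/2 and 1/2 = 1/2
p implies q = 1/2 implies 1 = 1
(p and p) and (p implies q) = 1/2 and 1 = 1/2
p or p = 1/2 or 1/2 = 1/2
not p = not 1/2 = 1/2
(p or p) and not p = 1/2 and 1/2 = 1/2
p or q = 1/2 or 1 = 1
not (p or q) = not 1 = 0
((p or p) and not p) implies not (p or q) = 1/2 implies 0 = 1/2
((p and p) and (p implies q)) or (((p or p) and not p) implies not (p or q)) = 1/2 or 1/2 = 1/2
No assignment yields a value below 1/2, so this is the minimum.

1/2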